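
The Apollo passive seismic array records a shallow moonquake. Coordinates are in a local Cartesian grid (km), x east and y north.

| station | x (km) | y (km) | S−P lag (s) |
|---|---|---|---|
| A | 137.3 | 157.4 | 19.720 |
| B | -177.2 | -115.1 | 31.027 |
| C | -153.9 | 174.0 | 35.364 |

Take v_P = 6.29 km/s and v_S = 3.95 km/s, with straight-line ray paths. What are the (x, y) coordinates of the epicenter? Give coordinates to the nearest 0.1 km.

Distance from S−P lag: d = Δt · v_P v_S / (v_P − v_S) = Δt · (6.29·3.95)/(6.29−3.95) ≈ 10.6177·Δt.
So d_A = 209.38, d_B = 329.44, d_C = 375.49 km.
Circle about each station: (x − 137.3)² + (y − 157.4)² = 209.38²; (x + 177.2)² + (y + 115.1)² = 329.44²; (x + 153.9)² + (y − 174.0)² = 375.49².
Subtracting the A equation from the B and C equations removes the quadratic terms:
-629.0 x − 545.0 y = -63668.93
-582.4 x + 33.2 y = -86817.60
Solving the 2×2 system: x ≈ 146.1, y ≈ -51.8 km.
Check against A (with the unrounded x, y): √((x − 137.3)²+(y − 157.4)²) = 209.40 ≈ 209.38 km. ✓

146.1 km east, -51.8 km north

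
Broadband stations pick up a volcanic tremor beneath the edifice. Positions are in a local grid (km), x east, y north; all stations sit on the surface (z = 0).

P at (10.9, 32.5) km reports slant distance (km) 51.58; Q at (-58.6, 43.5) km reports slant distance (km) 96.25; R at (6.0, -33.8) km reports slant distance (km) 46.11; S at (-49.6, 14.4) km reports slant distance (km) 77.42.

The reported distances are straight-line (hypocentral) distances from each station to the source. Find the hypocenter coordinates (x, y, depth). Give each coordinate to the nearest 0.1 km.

x ≈ 16.8 km, y ≈ -5.3 km, depth ≈ 34.6 km

Each station gives a sphere (x−x_i)² + (y−y_i)² + z² = d_i² (stations at z=0).
Subtracting the P sphere from Q and R: z² cancels, leaving linear equations in x and y:
-139.0 x + 22.0 y = -2452.42
-9.8 x − 132.6 y = 537.74
Solving: x ≈ 16.805, y ≈ -5.297 km (keep extra digits for the depth step; rounded: 16.8, -5.3).
Then from the P sphere: z² = 51.58² − (x − 10.9)² − (y − 32.5)² with x = 16.805, y = -5.297, so z ≈ 34.598 ≈ 34.6 km.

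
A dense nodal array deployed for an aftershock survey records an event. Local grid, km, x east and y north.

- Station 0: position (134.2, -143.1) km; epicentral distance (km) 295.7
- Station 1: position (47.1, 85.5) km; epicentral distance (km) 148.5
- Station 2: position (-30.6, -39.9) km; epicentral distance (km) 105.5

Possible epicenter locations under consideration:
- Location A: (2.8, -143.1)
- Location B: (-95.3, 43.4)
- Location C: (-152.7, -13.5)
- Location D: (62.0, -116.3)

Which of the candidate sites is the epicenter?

For each candidate, compare |candidate − station| to the reported distance:
Location A: residuals Station 0 164.3, Station 1 84.4, Station 2 3.0 → max 164.3 km
Location B: residuals Station 0 0.0, Station 1 0.0, Station 2 0.0 → max 0.0 km
Location C: residuals Station 0 19.1, Station 1 74.5, Station 2 19.4 → max 74.5 km
Location D: residuals Station 0 218.7, Station 1 53.8, Station 2 14.5 → max 218.7 km
Only Location B has all residuals ≈ 0.

Location B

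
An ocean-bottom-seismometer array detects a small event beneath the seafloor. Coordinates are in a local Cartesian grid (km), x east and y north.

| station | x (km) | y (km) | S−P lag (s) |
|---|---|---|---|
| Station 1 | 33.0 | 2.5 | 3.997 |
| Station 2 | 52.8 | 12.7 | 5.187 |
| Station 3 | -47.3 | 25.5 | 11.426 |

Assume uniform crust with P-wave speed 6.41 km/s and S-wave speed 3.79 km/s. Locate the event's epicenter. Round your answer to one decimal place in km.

40.5 km east, -33.8 km north

Distance from S−P lag: d = Δt · v_P v_S / (v_P − v_S) = Δt · (6.41·3.79)/(6.41−3.79) ≈ 9.2725·Δt.
So d_Station 1 = 37.06, d_Station 2 = 48.10, d_Station 3 = 105.95 km.
Circle about each station: (x − 33.0)² + (y − 2.5)² = 37.06²; (x − 52.8)² + (y − 12.7)² = 48.10²; (x + 47.3)² + (y − 25.5)² = 105.95².
Subtracting pairs of circle equations eliminates x²+y² and gives linear equations (the radical axes):
39.6 x + 20.4 y = 913.71
-160.6 x + 46.0 y = -8059.67
Solving the 2×2 system: x ≈ 40.5, y ≈ -33.8 km.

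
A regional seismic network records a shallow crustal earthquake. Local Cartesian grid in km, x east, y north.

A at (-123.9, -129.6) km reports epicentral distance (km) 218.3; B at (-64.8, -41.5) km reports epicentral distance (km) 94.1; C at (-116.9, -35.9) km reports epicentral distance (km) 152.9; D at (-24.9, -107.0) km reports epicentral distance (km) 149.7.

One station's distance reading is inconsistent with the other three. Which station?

Solve using three stations at a time. Using A, C, D (subtract circle equations pairwise → linear system) gives (x, y) ≈ (17.8, 36.5).
Distances from that point to each station vs reported:
  A: calculated 218.3 vs reported 218.3 → residual 0.0 km
  B: calculated 113.6 vs reported 94.1 → residual 19.5 km
  C: calculated 152.9 vs reported 152.9 → residual 0.0 km
  D: calculated 149.7 vs reported 149.7 → residual 0.0 km
A, C, D are mutually consistent (residuals ≈ 0); B is off by 19.5 km.

B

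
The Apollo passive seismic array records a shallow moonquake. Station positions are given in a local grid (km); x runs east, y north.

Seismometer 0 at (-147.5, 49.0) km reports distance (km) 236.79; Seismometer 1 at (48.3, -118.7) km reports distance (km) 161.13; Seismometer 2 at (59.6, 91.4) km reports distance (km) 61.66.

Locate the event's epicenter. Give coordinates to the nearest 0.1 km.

Circle about each station: (x + 147.5)² + (y − 49.0)² = 236.79²; (x − 48.3)² + (y + 118.7)² = 161.13²; (x − 59.6)² + (y − 91.4)² = 61.66².
Subtracting the Seismometer 0 equation from the Seismometer 1 and Seismometer 2 equations removes the quadratic terms:
391.6 x − 335.4 y = 22371.96
414.2 x + 84.8 y = 40016.42
Solving the 2×2 system: x ≈ 89.0, y ≈ 37.2 km.

(89.0, 37.2)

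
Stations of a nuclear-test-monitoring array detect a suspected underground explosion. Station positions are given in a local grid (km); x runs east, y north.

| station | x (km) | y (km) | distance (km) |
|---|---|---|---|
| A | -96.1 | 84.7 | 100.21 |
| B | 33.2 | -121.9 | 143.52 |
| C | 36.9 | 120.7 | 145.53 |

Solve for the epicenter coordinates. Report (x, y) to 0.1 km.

Circle about each station: (x + 96.1)² + (y − 84.7)² = 100.21²; (x − 33.2)² + (y + 121.9)² = 143.52²; (x − 36.9)² + (y − 120.7)² = 145.53².
Subtracting pairs of circle equations eliminates x²+y² and gives linear equations (the radical axes):
258.6 x − 413.2 y = -11003.40
266.0 x + 72.0 y = -11616.14
Solving the 2×2 system: x ≈ -43.5, y ≈ -0.6 km.

(-43.5, -0.6)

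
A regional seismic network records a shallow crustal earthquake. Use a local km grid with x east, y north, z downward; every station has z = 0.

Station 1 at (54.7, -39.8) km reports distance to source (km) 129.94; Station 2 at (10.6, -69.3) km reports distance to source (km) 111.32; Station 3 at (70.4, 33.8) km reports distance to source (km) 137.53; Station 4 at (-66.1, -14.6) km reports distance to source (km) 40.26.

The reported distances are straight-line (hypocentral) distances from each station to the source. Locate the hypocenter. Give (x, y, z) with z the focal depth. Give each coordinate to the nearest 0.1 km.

x ≈ -61.2 km, y ≈ 9.6 km, depth ≈ 31.8 km

Each station gives a sphere (x−x_i)² + (y−y_i)² + z² = d_i² (stations at z=0).
Subtracting the Station 1 sphere from Station 2 and Station 3: z² cancels, leaving linear equations in x and y:
-88.2 x − 59.0 y = 4830.98
31.4 x + 147.2 y = -507.63
Solving: x ≈ -61.199, y ≈ 9.606 km (keep extra digits for the depth step; rounded: -61.2, 9.6).
Then from the Station 1 sphere: z² = 129.94² − (x − 54.7)² − (y + 39.8)² with x = -61.199, y = 9.606, so z ≈ 31.794 ≈ 31.8 km.
Check against Station 4 (with the unrounded solution): distance 40.26 ≈ 40.26 km. ✓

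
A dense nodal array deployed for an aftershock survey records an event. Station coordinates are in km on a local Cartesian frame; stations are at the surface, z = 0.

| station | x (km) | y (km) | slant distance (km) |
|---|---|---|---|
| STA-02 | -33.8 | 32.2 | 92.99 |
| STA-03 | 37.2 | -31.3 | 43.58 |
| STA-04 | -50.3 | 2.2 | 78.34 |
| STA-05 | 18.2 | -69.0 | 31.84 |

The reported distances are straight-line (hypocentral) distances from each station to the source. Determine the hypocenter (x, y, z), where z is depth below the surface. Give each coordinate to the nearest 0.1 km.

Each station gives a sphere (x−x_i)² + (y−y_i)² + z² = d_i² (stations at z=0).
Subtracting the STA-02 sphere from STA-03 and STA-04: z² cancels, leaving linear equations in x and y:
142.0 x − 127.0 y = 6932.17
-33.0 x − 60.0 y = 2865.63
Solving: x ≈ 4.091, y ≈ -50.010 km (keep extra digits for the depth step; rounded: 4.1, -50.0).
Then from the STA-02 sphere: z² = 92.99² − (x + 33.8)² − (y − 32.2)² with x = 4.091, y = -50.010, so z ≈ 21.282 ≈ 21.3 km.

x ≈ 4.1 km, y ≈ -50.0 km, depth ≈ 21.3 km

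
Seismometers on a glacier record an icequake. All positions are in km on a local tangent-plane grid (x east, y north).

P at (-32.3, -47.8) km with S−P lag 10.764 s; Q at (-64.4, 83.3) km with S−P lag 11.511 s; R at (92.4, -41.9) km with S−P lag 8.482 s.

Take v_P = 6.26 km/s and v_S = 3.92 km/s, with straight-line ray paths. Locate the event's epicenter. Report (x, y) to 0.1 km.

Distance from S−P lag: d = Δt · v_P v_S / (v_P − v_S) = Δt · (6.26·3.92)/(6.26−3.92) ≈ 10.4868·Δt.
So d_P = 112.88, d_Q = 120.71, d_R = 88.95 km.
Circle about each station: (x + 32.3)² + (y + 47.8)² = 112.88²; (x + 64.4)² + (y − 83.3)² = 120.71²; (x − 92.4)² + (y + 41.9)² = 88.95².
Subtracting the P equation from the Q and R equations removes the quadratic terms:
-64.2 x + 262.2 y = 5929.11
249.4 x + 11.8 y = 11795.03
Solving the 2×2 system: x ≈ 45.7, y ≈ 33.8 km.

(45.7, 33.8)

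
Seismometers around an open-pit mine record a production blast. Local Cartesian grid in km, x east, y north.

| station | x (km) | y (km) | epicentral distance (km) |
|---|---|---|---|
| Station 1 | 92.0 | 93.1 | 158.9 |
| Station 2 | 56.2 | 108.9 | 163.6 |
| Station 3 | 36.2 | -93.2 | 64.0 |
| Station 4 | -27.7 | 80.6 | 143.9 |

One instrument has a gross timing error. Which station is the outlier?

Solve using three stations at a time. Using Station 1, Station 2, Station 4 (subtract circle equations pairwise → linear system) gives (x, y) ≈ (27.7, -52.1).
Distances from that point to each station vs reported:
  Station 1: calculated 158.8 vs reported 158.9 → residual 0.1 km
  Station 2: calculated 163.5 vs reported 163.6 → residual 0.1 km
  Station 3: calculated 41.9 vs reported 64.0 → residual 22.1 km
  Station 4: calculated 143.8 vs reported 143.9 → residual 0.1 km
Station 1, Station 2, Station 4 are mutually consistent (residuals ≈ 0); Station 3 is off by 22.1 km.

Station 3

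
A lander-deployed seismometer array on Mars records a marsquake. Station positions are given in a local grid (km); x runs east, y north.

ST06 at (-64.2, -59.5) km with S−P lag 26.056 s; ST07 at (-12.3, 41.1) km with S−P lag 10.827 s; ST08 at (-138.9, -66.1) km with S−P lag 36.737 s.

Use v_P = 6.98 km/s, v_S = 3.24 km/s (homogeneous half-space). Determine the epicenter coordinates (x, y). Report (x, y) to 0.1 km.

x ≈ 53.0 km, y ≈ 45.8 km

Distance from S−P lag: d = Δt · v_P v_S / (v_P − v_S) = Δt · (6.98·3.24)/(6.98−3.24) ≈ 6.0468·Δt.
So d_ST06 = 157.56, d_ST07 = 65.47, d_ST08 = 222.14 km.
Circle about each station: (x + 64.2)² + (y + 59.5)² = 157.56²; (x + 12.3)² + (y − 41.1)² = 65.47²; (x + 138.9)² + (y + 66.1)² = 222.14².
Subtracting pairs of circle equations eliminates x²+y² and gives linear equations (the radical axes):
103.8 x + 201.2 y = 14717.44
-149.4 x − 13.2 y = -8520.50
Solving the 2×2 system: x ≈ 53.0, y ≈ 45.8 km.
Check against ST06 (with the unrounded x, y): √((x + 64.2)²+(y + 59.5)²) = 157.55 ≈ 157.56 km. ✓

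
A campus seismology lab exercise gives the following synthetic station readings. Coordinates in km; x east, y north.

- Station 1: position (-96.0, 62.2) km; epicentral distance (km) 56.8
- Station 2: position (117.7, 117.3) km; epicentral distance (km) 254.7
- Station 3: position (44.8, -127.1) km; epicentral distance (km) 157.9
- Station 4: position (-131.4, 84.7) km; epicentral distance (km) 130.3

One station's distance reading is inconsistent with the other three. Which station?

Station 1

Solve using three stations at a time. Using Station 2, Station 3, Station 4 (subtract circle equations pairwise → linear system) gives (x, y) ≈ (-84.9, -37.0).
Distances from that point to each station vs reported:
  Station 1: calculated 99.9 vs reported 56.8 → residual 43.1 km
  Station 2: calculated 254.7 vs reported 254.7 → residual 0.0 km
  Station 3: calculated 157.9 vs reported 157.9 → residual 0.0 km
  Station 4: calculated 130.3 vs reported 130.3 → residual 0.0 km
Station 2, Station 3, Station 4 are mutually consistent (residuals ≈ 0); Station 1 is off by 43.1 km.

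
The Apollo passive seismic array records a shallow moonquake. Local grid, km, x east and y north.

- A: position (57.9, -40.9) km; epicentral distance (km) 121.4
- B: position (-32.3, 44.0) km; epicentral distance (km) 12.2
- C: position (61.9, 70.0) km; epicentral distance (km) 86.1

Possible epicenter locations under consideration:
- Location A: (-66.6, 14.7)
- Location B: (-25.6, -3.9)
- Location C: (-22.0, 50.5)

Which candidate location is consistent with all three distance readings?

Location C

For each candidate, compare |candidate − station| to the reported distance:
Location A: residuals A 15.0, B 32.9, C 53.8 → max 53.8 km
Location B: residuals A 30.1, B 36.2, C 28.4 → max 36.2 km
Location C: residuals A 0.0, B 0.0, C 0.0 → max 0.0 km
Only Location C has all residuals ≈ 0.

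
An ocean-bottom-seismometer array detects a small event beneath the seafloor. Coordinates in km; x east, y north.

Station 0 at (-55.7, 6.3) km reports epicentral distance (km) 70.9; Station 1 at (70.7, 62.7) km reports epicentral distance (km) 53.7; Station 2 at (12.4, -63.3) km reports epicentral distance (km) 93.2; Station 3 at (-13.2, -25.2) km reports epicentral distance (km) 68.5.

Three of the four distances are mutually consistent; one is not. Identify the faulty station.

Solve using three stations at a time. Using Station 1, Station 2, Station 3 (subtract circle equations pairwise → linear system) gives (x, y) ≈ (29.5, 28.3).
Distances from that point to each station vs reported:
  Station 0: calculated 88.0 vs reported 70.9 → residual 17.1 km
  Station 1: calculated 53.7 vs reported 53.7 → residual 0.0 km
  Station 2: calculated 93.2 vs reported 93.2 → residual 0.0 km
  Station 3: calculated 68.5 vs reported 68.5 → residual 0.0 km
Station 1, Station 2, Station 3 are mutually consistent (residuals ≈ 0); Station 0 is off by 17.1 km.

Station 0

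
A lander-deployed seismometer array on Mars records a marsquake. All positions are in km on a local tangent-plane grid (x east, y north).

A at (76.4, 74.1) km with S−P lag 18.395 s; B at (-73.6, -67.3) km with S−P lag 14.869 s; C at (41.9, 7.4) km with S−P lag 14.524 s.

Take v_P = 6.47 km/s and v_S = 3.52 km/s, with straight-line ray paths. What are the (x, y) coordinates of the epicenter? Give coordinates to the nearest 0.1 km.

-63.0 km east, 47.0 km north

Distance from S−P lag: d = Δt · v_P v_S / (v_P − v_S) = Δt · (6.47·3.52)/(6.47−3.52) ≈ 7.7201·Δt.
So d_A = 142.01, d_B = 114.79, d_C = 112.13 km.
Circle about each station: (x − 76.4)² + (y − 74.1)² = 142.01²; (x + 73.6)² + (y + 67.3)² = 114.79²; (x − 41.9)² + (y − 7.4)² = 112.13².
Subtracting the A equation from the B and C equations removes the quadratic terms:
-300.0 x − 282.8 y = 5608.58
-69.0 x − 133.4 y = -1923.70
Solving the 2×2 system: x ≈ -63.0, y ≈ 47.0 km.
Check against A (with the unrounded x, y): √((x − 76.4)²+(y − 74.1)²) = 142.02 ≈ 142.01 km. ✓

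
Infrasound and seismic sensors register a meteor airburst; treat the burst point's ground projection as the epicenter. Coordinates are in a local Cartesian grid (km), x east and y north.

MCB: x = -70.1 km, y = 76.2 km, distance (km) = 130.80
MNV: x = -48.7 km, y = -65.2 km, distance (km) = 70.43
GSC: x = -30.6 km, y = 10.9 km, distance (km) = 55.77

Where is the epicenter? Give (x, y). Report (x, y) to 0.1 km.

(10.4, -26.9)

Circle about each station: (x + 70.1)² + (y − 76.2)² = 130.80²; (x + 48.7)² + (y + 65.2)² = 70.43²; (x + 30.6)² + (y − 10.9)² = 55.77².
Subtracting pairs of circle equations eliminates x²+y² and gives linear equations (the radical axes):
42.8 x − 282.8 y = 8050.54
79.0 x − 130.6 y = 4333.07
Solving the 2×2 system: x ≈ 10.4, y ≈ -26.9 km.
Check against MCB (with the unrounded x, y): √((x + 70.1)²+(y − 76.2)²) = 130.79 ≈ 130.80 km. ✓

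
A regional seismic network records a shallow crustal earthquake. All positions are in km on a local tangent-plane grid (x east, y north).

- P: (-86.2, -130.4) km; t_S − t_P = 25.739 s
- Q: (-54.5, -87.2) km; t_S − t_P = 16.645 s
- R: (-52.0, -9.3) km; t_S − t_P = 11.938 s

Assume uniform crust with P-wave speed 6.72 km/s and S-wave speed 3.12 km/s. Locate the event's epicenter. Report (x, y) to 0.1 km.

(16.5, -21.2)

Distance from S−P lag: d = Δt · v_P v_S / (v_P − v_S) = Δt · (6.72·3.12)/(6.72−3.12) ≈ 5.8240·Δt.
So d_P = 149.90, d_Q = 96.94, d_R = 69.53 km.
Circle about each station: (x + 86.2)² + (y + 130.4)² = 149.90²; (x + 54.5)² + (y + 87.2)² = 96.94²; (x + 52.0)² + (y + 9.3)² = 69.53².
Subtracting pairs of circle equations eliminates x²+y² and gives linear equations (the radical axes):
63.4 x + 86.4 y = -787.86
68.4 x + 242.2 y = -4008.52
Solving the 2×2 system: x ≈ 16.5, y ≈ -21.2 km.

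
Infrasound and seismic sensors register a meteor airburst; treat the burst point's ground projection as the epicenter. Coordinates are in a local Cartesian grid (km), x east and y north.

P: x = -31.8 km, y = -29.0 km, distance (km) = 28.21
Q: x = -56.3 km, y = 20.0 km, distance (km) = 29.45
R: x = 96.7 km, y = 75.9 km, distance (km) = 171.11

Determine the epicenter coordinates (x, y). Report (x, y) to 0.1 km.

Circle about each station: (x + 31.8)² + (y + 29.0)² = 28.21²; (x + 56.3)² + (y − 20.0)² = 29.45²; (x − 96.7)² + (y − 75.9)² = 171.11².
Subtracting the P equation from the Q and R equations removes the quadratic terms:
-49.0 x + 98.0 y = 1645.95
257.0 x + 209.8 y = -15223.37
Solving the 2×2 system: x ≈ -51.8, y ≈ -9.1 km.

(-51.8, -9.1)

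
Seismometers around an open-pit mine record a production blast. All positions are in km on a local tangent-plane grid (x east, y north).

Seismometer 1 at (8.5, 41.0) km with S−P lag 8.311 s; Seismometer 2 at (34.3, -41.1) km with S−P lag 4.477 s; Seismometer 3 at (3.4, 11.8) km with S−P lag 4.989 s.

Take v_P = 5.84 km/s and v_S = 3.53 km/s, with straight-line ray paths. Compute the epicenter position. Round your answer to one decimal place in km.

x ≈ -4.6 km, y ≈ -32.0 km

Distance from S−P lag: d = Δt · v_P v_S / (v_P − v_S) = Δt · (5.84·3.53)/(5.84−3.53) ≈ 8.9243·Δt.
So d_Seismometer 1 = 74.17, d_Seismometer 2 = 39.95, d_Seismometer 3 = 44.52 km.
Circle about each station: (x − 8.5)² + (y − 41.0)² = 74.17²; (x − 34.3)² + (y + 41.1)² = 39.95²; (x − 3.4)² + (y − 11.8)² = 44.52².
Subtracting pairs of circle equations eliminates x²+y² and gives linear equations (the radical axes):
51.6 x − 164.2 y = 5017.64
-10.2 x − 58.4 y = 1916.71
Solving the 2×2 system: x ≈ -4.6, y ≈ -32.0 km.
Check against Seismometer 1 (with the unrounded x, y): √((x − 8.5)²+(y − 41.0)²) = 74.18 ≈ 74.17 km. ✓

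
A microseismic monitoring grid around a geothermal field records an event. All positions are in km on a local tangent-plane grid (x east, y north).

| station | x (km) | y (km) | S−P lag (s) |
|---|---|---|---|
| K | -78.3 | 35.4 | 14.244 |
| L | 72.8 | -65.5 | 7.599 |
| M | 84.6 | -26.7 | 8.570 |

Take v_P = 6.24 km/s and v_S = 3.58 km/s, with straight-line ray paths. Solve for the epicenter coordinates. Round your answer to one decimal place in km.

Distance from S−P lag: d = Δt · v_P v_S / (v_P − v_S) = Δt · (6.24·3.58)/(6.24−3.58) ≈ 8.3982·Δt.
So d_K = 119.62, d_L = 63.82, d_M = 71.97 km.
Circle about each station: (x + 78.3)² + (y − 35.4)² = 119.62²; (x − 72.8)² + (y + 65.5)² = 63.82²; (x − 84.6)² + (y + 26.7)² = 71.97².
Subtracting the K equation from the L and M equations removes the quadratic terms:
302.2 x − 201.8 y = 12441.99
325.8 x − 124.2 y = 9615.26
Solving the 2×2 system: x ≈ 14.0, y ≈ -40.7 km.
Check against K (with the unrounded x, y): √((x + 78.3)²+(y − 35.4)²) = 119.62 ≈ 119.62 km. ✓

(14.0, -40.7)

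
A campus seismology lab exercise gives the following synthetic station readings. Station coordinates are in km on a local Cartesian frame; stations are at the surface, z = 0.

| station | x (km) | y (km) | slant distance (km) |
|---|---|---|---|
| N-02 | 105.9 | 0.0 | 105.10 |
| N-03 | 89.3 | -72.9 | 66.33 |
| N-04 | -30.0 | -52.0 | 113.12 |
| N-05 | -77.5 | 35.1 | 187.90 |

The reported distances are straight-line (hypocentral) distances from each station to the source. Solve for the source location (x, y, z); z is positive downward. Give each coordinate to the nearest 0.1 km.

(62.8, -74.1, 60.8)

Each station gives a sphere (x−x_i)² + (y−y_i)² + z² = d_i² (stations at z=0).
Subtracting the N-02 sphere from N-03 and N-04: z² cancels, leaving linear equations in x and y:
-33.2 x − 145.8 y = 8720.43
-271.8 x − 104.0 y = -9360.93
Solving: x ≈ 62.798, y ≈ -74.111 km (keep extra digits for the depth step; rounded: 62.8, -74.1).
Then from the N-02 sphere: z² = 105.10² − (x − 105.9)² − y² with x = 62.798, y = -74.111, so z ≈ 60.793 ≈ 60.8 km.
Check against N-05 (with the unrounded solution): distance 187.90 ≈ 187.90 km. ✓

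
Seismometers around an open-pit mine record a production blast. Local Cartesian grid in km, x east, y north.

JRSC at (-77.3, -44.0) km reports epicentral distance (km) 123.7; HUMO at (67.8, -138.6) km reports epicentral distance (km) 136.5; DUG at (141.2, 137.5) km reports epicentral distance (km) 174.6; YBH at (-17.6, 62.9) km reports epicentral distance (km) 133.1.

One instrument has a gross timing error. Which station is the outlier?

Solve using three stations at a time. Using JRSC, HUMO, DUG (subtract circle equations pairwise → linear system) gives (x, y) ≈ (40.1, -4.9).
Distances from that point to each station vs reported:
  JRSC: calculated 123.7 vs reported 123.7 → residual 0.0 km
  HUMO: calculated 136.5 vs reported 136.5 → residual 0.0 km
  DUG: calculated 174.6 vs reported 174.6 → residual 0.0 km
  YBH: calculated 89.0 vs reported 133.1 → residual 44.1 km
JRSC, HUMO, DUG are mutually consistent (residuals ≈ 0); YBH is off by 44.1 km.

YBH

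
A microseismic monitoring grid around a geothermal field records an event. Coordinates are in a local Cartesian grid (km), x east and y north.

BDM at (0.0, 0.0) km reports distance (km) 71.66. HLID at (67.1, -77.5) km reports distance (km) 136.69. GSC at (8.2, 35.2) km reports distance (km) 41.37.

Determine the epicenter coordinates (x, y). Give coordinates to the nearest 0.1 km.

Circle about each station: x² + y² = 71.66²; (x − 67.1)² + (y + 77.5)² = 136.69²; (x − 8.2)² + (y − 35.2)² = 41.37².
Subtracting the BDM equation from the HLID and GSC equations removes the quadratic terms:
134.2 x − 155.0 y = -3040.34
16.4 x + 70.4 y = 4729.96
Solving the 2×2 system: x ≈ 43.3, y ≈ 57.1 km.
Check against BDM (with the unrounded x, y): √(x²+y²) = 71.66 ≈ 71.66 km. ✓

(43.3, 57.1)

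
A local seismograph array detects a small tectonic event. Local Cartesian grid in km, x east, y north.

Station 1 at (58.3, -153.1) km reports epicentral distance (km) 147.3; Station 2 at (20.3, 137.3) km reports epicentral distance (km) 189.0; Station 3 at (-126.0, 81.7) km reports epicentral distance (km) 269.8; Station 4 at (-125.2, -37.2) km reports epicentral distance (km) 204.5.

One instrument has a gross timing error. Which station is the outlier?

Solve using three stations at a time. Using Station 1, Station 2, Station 3 (subtract circle equations pairwise → linear system) gives (x, y) ≈ (123.5, -21.0).
Distances from that point to each station vs reported:
  Station 1: calculated 147.3 vs reported 147.3 → residual 0.0 km
  Station 2: calculated 189.0 vs reported 189.0 → residual 0.0 km
  Station 3: calculated 269.8 vs reported 269.8 → residual 0.0 km
  Station 4: calculated 249.2 vs reported 204.5 → residual 44.7 km
Station 1, Station 2, Station 3 are mutually consistent (residuals ≈ 0); Station 4 is off by 44.7 km.

Station 4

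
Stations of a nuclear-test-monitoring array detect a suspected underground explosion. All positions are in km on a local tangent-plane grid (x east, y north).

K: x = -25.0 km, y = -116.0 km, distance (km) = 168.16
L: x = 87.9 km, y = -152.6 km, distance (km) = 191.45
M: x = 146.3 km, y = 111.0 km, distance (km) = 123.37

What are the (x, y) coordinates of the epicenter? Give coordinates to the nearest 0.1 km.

(49.2, 34.9)

Circle about each station: (x + 25.0)² + (y + 116.0)² = 168.16²; (x − 87.9)² + (y + 152.6)² = 191.45²; (x − 146.3)² + (y − 111.0)² = 123.37².
Subtracting pairs of circle equations eliminates x²+y² and gives linear equations (the radical axes):
225.8 x − 73.2 y = 8556.85
342.6 x + 454.0 y = 32701.32
Solving the 2×2 system: x ≈ 49.2, y ≈ 34.9 km.
Check against K (with the unrounded x, y): √((x + 25.0)²+(y + 116.0)²) = 168.16 ≈ 168.16 km. ✓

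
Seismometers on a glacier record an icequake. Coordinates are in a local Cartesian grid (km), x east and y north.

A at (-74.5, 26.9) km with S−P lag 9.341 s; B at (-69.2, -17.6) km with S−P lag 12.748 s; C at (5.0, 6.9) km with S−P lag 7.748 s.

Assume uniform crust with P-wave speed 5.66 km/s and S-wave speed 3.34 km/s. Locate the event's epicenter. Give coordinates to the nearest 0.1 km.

Distance from S−P lag: d = Δt · v_P v_S / (v_P − v_S) = Δt · (5.66·3.34)/(5.66−3.34) ≈ 8.1484·Δt.
So d_A = 76.11, d_B = 103.88, d_C = 63.13 km.
Circle about each station: (x + 74.5)² + (y − 26.9)² = 76.11²; (x + 69.2)² + (y + 17.6)² = 103.88²; (x − 5.0)² + (y − 6.9)² = 63.13².
Subtracting pairs of circle equations eliminates x²+y² and gives linear equations (the radical axes):
10.6 x − 89.0 y = -6173.78
159.0 x − 40.0 y = -4393.91
Solving the 2×2 system: x ≈ -10.5, y ≈ 68.1 km.
Check against A (with the unrounded x, y): √((x + 74.5)²+(y − 26.9)²) = 76.13 ≈ 76.11 km. ✓

x ≈ -10.5 km, y ≈ 68.1 km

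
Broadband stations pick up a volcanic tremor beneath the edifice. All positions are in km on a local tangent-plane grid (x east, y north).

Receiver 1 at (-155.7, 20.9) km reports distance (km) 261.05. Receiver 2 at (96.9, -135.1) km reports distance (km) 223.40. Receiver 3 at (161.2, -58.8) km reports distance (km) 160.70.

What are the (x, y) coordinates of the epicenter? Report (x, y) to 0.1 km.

96.5 km east, 88.3 km north

Circle about each station: (x + 155.7)² + (y − 20.9)² = 261.05²; (x − 96.9)² + (y + 135.1)² = 223.40²; (x − 161.2)² + (y + 58.8)² = 160.70².
Subtracting pairs of circle equations eliminates x²+y² and gives linear equations (the radical axes):
505.2 x − 312.0 y = 21201.86
633.8 x − 159.4 y = 47086.19
Solving the 2×2 system: x ≈ 96.5, y ≈ 88.3 km.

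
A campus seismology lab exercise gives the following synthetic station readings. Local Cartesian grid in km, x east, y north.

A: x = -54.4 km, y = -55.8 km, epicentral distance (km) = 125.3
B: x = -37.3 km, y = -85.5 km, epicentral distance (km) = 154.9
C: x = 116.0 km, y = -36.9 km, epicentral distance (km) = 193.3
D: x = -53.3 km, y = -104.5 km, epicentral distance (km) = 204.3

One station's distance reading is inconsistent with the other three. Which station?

Solve using three stations at a time. Using A, B, C (subtract circle equations pairwise → linear system) gives (x, y) ≈ (-45.6, 69.1).
Distances from that point to each station vs reported:
  A: calculated 125.2 vs reported 125.3 → residual 0.1 km
  B: calculated 154.9 vs reported 154.9 → residual 0.0 km
  C: calculated 193.3 vs reported 193.3 → residual 0.0 km
  D: calculated 173.8 vs reported 204.3 → residual 30.5 km
A, B, C are mutually consistent (residuals ≈ 0); D is off by 30.5 km.

D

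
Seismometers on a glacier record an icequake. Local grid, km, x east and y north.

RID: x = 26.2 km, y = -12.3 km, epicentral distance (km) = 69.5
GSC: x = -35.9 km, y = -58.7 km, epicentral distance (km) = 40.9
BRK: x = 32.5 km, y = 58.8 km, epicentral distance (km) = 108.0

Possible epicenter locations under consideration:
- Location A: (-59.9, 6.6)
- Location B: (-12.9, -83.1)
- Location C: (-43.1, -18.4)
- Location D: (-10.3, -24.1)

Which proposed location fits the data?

Location C

For each candidate, compare |candidate − station| to the reported distance:
Location A: residuals RID 18.6, GSC 28.7, BRK 1.9 → max 28.7 km
Location B: residuals RID 11.4, GSC 7.4, BRK 41.0 → max 41.0 km
Location C: residuals RID 0.1, GSC 0.0, BRK 0.1 → max 0.1 km
Location D: residuals RID 31.1, GSC 2.1, BRK 14.7 → max 31.1 km
Only Location C has all residuals ≈ 0.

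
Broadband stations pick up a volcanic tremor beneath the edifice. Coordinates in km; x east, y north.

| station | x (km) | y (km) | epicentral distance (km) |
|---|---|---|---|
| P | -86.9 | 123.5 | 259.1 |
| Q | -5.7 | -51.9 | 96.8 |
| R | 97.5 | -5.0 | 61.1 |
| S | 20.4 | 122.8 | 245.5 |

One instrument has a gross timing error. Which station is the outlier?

S

Solve using three stations at a time. Using P, Q, R (subtract circle equations pairwise → linear system) gives (x, y) ≈ (90.1, -65.7).
Distances from that point to each station vs reported:
  P: calculated 259.1 vs reported 259.1 → residual 0.0 km
  Q: calculated 96.8 vs reported 96.8 → residual 0.0 km
  R: calculated 61.1 vs reported 61.1 → residual 0.0 km
  S: calculated 201.0 vs reported 245.5 → residual 44.5 km
P, Q, R are mutually consistent (residuals ≈ 0); S is off by 44.5 km.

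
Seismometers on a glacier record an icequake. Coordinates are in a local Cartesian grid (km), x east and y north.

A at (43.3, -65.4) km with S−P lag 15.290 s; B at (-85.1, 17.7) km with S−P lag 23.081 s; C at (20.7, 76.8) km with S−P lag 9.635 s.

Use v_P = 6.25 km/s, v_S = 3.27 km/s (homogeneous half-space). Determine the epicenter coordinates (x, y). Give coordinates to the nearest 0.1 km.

(72.2, 35.4)

Distance from S−P lag: d = Δt · v_P v_S / (v_P − v_S) = Δt · (6.25·3.27)/(6.25−3.27) ≈ 6.8582·Δt.
So d_A = 104.86, d_B = 158.29, d_C = 66.08 km.
Circle about each station: (x − 43.3)² + (y + 65.4)² = 104.86²; (x + 85.1)² + (y − 17.7)² = 158.29²; (x − 20.7)² + (y − 76.8)² = 66.08².
Subtracting pairs of circle equations eliminates x²+y² and gives linear equations (the radical axes):
-256.8 x + 166.2 y = -12656.85
-45.2 x + 284.4 y = 6803.73
Solving the 2×2 system: x ≈ 72.2, y ≈ 35.4 km.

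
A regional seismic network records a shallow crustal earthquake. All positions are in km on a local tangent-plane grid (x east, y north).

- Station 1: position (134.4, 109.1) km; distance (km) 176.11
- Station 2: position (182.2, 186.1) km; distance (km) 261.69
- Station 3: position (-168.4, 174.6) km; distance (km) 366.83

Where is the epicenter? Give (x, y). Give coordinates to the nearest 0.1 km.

Circle about each station: (x − 134.4)² + (y − 109.1)² = 176.11²; (x − 182.2)² + (y − 186.1)² = 261.69²; (x + 168.4)² + (y − 174.6)² = 366.83².
Subtracting the Station 1 equation from the Station 2 and Station 3 equations removes the quadratic terms:
95.6 x + 154.0 y = 396.96
-605.6 x + 131.0 y = -74671.97
Solving the 2×2 system: x ≈ 109.2, y ≈ -65.2 km.

x ≈ 109.2 km, y ≈ -65.2 km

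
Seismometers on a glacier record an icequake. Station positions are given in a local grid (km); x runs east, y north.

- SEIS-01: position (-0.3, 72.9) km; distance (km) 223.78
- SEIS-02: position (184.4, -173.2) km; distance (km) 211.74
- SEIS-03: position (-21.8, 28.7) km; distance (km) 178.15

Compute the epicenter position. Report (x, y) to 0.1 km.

Circle about each station: (x + 0.3)² + (y − 72.9)² = 223.78²; (x − 184.4)² + (y + 173.2)² = 211.74²; (x + 21.8)² + (y − 28.7)² = 178.15².
Subtracting the SEIS-01 equation from the SEIS-02 and SEIS-03 equations removes the quadratic terms:
369.4 x − 492.2 y = 63930.76
-43.0 x − 88.4 y = 14324.50
Solving the 2×2 system: x ≈ -26.0, y ≈ -149.4 km.

-26.0 km east, -149.4 km north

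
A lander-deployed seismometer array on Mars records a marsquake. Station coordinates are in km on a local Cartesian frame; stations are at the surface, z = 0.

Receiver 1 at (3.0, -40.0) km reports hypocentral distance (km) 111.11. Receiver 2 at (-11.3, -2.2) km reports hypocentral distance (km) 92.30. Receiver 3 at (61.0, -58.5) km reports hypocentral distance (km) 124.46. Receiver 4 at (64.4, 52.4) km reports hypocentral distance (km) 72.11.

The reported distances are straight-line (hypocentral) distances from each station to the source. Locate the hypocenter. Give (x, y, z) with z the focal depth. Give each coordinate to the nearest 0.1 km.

x ≈ 34.7 km, y ≈ 44.2 km, depth ≈ 65.2 km

Each station gives a sphere (x−x_i)² + (y−y_i)² + z² = d_i² (stations at z=0).
Subtracting the Receiver 1 sphere from Receiver 2 and Receiver 3: z² cancels, leaving linear equations in x and y:
-28.6 x + 75.6 y = 2349.67
116.0 x − 37.0 y = 2389.39
Solving: x ≈ 34.699, y ≈ 44.207 km (keep extra digits for the depth step; rounded: 34.7, 44.2).
Then from the Receiver 1 sphere: z² = 111.11² − (x − 3.0)² − (y + 40.0)² with x = 34.699, y = 44.207, so z ≈ 65.190 ≈ 65.2 km.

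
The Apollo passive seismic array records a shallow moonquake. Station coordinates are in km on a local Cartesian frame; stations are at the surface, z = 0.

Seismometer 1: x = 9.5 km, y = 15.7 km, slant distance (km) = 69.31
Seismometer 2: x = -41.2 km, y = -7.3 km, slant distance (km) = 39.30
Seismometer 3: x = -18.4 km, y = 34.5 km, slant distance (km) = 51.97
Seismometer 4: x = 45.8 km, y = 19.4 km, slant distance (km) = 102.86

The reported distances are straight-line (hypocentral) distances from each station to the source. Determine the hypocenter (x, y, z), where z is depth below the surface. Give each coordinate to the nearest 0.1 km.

x ≈ -51.3 km, y ≈ 11.5 km, depth ≈ 33.0 km

Each station gives a sphere (x−x_i)² + (y−y_i)² + z² = d_i² (stations at z=0).
Subtracting the Seismometer 1 sphere from Seismometer 2 and Seismometer 3: z² cancels, leaving linear equations in x and y:
-101.4 x − 46.0 y = 4673.38
-55.8 x + 37.6 y = 3295.07
Solving: x ≈ -51.304, y ≈ 11.497 km (keep extra digits for the depth step; rounded: -51.3, 11.5).
Then from the Seismometer 1 sphere: z² = 69.31² − (x − 9.5)² − (y − 15.7)² with x = -51.304, y = 11.497, so z ≈ 33.001 ≈ 33.0 km.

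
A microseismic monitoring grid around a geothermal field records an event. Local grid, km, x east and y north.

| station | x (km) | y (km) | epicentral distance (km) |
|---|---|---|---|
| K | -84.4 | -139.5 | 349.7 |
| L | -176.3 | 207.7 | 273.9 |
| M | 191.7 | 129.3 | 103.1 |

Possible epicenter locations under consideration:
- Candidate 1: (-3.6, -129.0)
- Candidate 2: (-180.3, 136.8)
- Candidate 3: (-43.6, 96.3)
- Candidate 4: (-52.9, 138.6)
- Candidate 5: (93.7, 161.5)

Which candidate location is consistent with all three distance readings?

Candidate 5

For each candidate, compare |candidate − station| to the reported distance:
Candidate 1: residuals K 268.2, L 104.5, M 220.7 → max 268.2 km
Candidate 2: residuals K 57.2, L 202.9, M 269.0 → max 269.0 km
Candidate 3: residuals K 110.4, L 100.6, M 134.5 → max 134.5 km
Candidate 4: residuals K 69.8, L 132.5, M 141.7 → max 141.7 km
Candidate 5: residuals K 0.0, L 0.0, M 0.1 → max 0.1 km
Only Candidate 5 has all residuals ≈ 0.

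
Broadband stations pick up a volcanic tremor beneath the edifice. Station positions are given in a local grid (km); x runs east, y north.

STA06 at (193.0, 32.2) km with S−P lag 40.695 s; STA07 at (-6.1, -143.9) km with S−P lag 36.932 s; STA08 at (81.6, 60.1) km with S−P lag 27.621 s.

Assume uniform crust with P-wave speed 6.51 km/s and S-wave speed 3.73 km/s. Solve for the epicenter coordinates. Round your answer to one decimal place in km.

x ≈ -143.0 km, y ≈ 148.2 km

Distance from S−P lag: d = Δt · v_P v_S / (v_P − v_S) = Δt · (6.51·3.73)/(6.51−3.73) ≈ 8.7346·Δt.
So d_STA06 = 355.46, d_STA07 = 322.59, d_STA08 = 241.26 km.
Circle about each station: (x − 193.0)² + (y − 32.2)² = 355.46²; (x + 6.1)² + (y + 143.9)² = 322.59²; (x − 81.6)² + (y − 60.1)² = 241.26².
Subtracting the STA06 equation from the STA07 and STA08 equations removes the quadratic terms:
-398.2 x − 352.2 y = 4746.08
-222.8 x + 55.8 y = 40130.15
Solving the 2×2 system: x ≈ -143.0, y ≈ 148.2 km.
Check against STA06 (with the unrounded x, y): √((x − 193.0)²+(y − 32.2)²) = 355.46 ≈ 355.46 km. ✓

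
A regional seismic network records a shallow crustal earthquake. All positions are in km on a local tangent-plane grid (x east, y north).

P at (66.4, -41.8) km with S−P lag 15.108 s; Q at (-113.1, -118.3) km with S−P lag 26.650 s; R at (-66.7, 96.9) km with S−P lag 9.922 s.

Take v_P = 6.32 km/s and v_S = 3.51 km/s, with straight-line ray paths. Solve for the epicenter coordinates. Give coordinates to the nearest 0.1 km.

Distance from S−P lag: d = Δt · v_P v_S / (v_P − v_S) = Δt · (6.32·3.51)/(6.32−3.51) ≈ 7.8944·Δt.
So d_P = 119.27, d_Q = 210.39, d_R = 78.33 km.
Circle about each station: (x − 66.4)² + (y + 41.8)² = 119.27²; (x + 113.1)² + (y + 118.3)² = 210.39²; (x + 66.7)² + (y − 96.9)² = 78.33².
Subtracting pairs of circle equations eliminates x²+y² and gives linear equations (the radical axes):
-359.0 x − 153.0 y = -9408.32
-266.2 x + 277.4 y = 15772.04
Solving the 2×2 system: x ≈ 1.4, y ≈ 58.2 km.

1.4 km east, 58.2 km north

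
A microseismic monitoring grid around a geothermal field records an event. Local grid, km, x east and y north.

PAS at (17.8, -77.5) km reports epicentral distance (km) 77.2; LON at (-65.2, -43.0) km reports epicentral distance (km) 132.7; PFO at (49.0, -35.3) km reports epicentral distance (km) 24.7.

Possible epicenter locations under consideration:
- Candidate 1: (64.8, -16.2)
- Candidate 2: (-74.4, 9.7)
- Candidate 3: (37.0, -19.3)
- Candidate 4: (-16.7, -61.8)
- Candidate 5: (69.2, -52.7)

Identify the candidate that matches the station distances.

For each candidate, compare |candidate − station| to the reported distance:
Candidate 1: residuals PAS 0.0, LON 0.0, PFO 0.1 → max 0.1 km
Candidate 2: residuals PAS 49.7, LON 79.2, PFO 106.6 → max 106.6 km
Candidate 3: residuals PAS 15.9, LON 27.8, PFO 4.7 → max 27.8 km
Candidate 4: residuals PAS 39.3, LON 80.7, PFO 46.1 → max 80.7 km
Candidate 5: residuals PAS 20.1, LON 2.0, PFO 2.0 → max 20.1 km
Only Candidate 1 has all residuals ≈ 0.

Candidate 1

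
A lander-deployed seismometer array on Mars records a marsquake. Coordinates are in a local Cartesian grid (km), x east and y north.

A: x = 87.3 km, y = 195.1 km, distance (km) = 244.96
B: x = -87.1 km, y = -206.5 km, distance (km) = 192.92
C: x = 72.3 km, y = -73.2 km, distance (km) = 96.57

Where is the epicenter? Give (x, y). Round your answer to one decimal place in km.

-13.2 km east, -28.3 km north

Circle about each station: (x − 87.3)² + (y − 195.1)² = 244.96²; (x + 87.1)² + (y + 206.5)² = 192.92²; (x − 72.3)² + (y + 73.2)² = 96.57².
Subtracting pairs of circle equations eliminates x²+y² and gives linear equations (the radical axes):
-348.8 x − 803.2 y = 27330.64
-30.0 x − 536.6 y = 15579.87
Solving the 2×2 system: x ≈ -13.2, y ≈ -28.3 km.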